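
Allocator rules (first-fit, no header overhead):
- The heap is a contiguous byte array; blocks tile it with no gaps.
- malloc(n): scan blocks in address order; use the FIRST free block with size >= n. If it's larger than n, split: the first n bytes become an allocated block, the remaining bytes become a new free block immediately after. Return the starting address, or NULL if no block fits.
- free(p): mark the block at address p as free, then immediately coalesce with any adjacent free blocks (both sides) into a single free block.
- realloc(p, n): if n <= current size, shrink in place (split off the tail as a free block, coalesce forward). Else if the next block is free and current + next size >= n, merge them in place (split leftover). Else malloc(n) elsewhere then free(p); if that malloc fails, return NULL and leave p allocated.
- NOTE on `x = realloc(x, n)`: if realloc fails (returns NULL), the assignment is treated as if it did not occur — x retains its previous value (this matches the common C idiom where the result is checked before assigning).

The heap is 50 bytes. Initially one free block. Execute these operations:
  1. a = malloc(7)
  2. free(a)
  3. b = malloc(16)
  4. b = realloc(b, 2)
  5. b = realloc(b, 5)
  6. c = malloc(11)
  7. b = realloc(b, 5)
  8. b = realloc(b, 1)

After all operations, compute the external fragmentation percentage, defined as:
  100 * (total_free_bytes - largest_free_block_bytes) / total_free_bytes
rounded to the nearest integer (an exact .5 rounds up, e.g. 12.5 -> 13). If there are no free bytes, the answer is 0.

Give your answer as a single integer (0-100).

Op 1: a = malloc(7) -> a = 0; heap: [0-6 ALLOC][7-49 FREE]
Op 2: free(a) -> (freed a); heap: [0-49 FREE]
Op 3: b = malloc(16) -> b = 0; heap: [0-15 ALLOC][16-49 FREE]
Op 4: b = realloc(b, 2) -> b = 0; heap: [0-1 ALLOC][2-49 FREE]
Op 5: b = realloc(b, 5) -> b = 0; heap: [0-4 ALLOC][5-49 FREE]
Op 6: c = malloc(11) -> c = 5; heap: [0-4 ALLOC][5-15 ALLOC][16-49 FREE]
Op 7: b = realloc(b, 5) -> b = 0; heap: [0-4 ALLOC][5-15 ALLOC][16-49 FREE]
Op 8: b = realloc(b, 1) -> b = 0; heap: [0-0 ALLOC][1-4 FREE][5-15 ALLOC][16-49 FREE]
Free blocks: [4 34] total_free=38 largest=34 -> 100*(38-34)/38 = 400/38 ≈ 10.526 -> rounds to 11

Answer: 11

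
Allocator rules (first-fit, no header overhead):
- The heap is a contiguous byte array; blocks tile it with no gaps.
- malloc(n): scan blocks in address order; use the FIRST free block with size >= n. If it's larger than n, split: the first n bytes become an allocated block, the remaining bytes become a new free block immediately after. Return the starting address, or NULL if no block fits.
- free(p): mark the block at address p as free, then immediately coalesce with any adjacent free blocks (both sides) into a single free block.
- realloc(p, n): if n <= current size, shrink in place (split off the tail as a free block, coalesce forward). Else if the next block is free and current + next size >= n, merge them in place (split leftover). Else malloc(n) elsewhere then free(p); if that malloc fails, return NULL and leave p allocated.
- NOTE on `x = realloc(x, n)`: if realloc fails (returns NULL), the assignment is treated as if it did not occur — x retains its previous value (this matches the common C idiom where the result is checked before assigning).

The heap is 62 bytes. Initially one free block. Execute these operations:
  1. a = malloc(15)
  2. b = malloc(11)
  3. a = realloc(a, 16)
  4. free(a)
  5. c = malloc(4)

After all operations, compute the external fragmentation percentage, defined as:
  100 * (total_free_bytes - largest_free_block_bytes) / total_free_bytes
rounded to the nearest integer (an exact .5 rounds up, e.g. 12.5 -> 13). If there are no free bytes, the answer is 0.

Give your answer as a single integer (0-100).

Answer: 23

Derivation:
Op 1: a = malloc(15) -> a = 0; heap: [0-14 ALLOC][15-61 FREE]
Op 2: b = malloc(11) -> b = 15; heap: [0-14 ALLOC][15-25 ALLOC][26-61 FREE]
Op 3: a = realloc(a, 16) -> a = 26; heap: [0-14 FREE][15-25 ALLOC][26-41 ALLOC][42-61 FREE]
Op 4: free(a) -> (freed a); heap: [0-14 FREE][15-25 ALLOC][26-61 FREE]
Op 5: c = malloc(4) -> c = 0; heap: [0-3 ALLOC][4-14 FREE][15-25 ALLOC][26-61 FREE]
Free blocks: [11 36] total_free=47 largest=36 -> 100*(47-36)/47 = 1100/47 ≈ 23.404 -> rounds to 23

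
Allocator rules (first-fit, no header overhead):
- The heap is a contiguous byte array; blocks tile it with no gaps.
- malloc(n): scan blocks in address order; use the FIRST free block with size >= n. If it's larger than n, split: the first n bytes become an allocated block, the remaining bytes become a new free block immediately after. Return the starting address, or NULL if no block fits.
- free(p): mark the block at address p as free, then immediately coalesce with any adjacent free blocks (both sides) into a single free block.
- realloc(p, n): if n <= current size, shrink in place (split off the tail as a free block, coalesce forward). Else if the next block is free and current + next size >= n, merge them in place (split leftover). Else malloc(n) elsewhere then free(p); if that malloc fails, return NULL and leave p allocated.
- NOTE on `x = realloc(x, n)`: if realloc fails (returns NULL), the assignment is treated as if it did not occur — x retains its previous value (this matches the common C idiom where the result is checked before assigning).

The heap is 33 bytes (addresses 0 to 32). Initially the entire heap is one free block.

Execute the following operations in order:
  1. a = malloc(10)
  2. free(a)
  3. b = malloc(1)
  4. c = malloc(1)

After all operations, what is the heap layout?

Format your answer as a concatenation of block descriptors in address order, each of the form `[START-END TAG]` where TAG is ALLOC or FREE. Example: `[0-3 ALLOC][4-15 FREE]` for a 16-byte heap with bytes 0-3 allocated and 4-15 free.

Op 1: a = malloc(10) -> a = 0; heap: [0-9 ALLOC][10-32 FREE]
Op 2: free(a) -> (freed a); heap: [0-32 FREE]
Op 3: b = malloc(1) -> b = 0; heap: [0-0 ALLOC][1-32 FREE]
Op 4: c = malloc(1) -> c = 1; heap: [0-0 ALLOC][1-1 ALLOC][2-32 FREE]

Answer: [0-0 ALLOC][1-1 ALLOC][2-32 FREE]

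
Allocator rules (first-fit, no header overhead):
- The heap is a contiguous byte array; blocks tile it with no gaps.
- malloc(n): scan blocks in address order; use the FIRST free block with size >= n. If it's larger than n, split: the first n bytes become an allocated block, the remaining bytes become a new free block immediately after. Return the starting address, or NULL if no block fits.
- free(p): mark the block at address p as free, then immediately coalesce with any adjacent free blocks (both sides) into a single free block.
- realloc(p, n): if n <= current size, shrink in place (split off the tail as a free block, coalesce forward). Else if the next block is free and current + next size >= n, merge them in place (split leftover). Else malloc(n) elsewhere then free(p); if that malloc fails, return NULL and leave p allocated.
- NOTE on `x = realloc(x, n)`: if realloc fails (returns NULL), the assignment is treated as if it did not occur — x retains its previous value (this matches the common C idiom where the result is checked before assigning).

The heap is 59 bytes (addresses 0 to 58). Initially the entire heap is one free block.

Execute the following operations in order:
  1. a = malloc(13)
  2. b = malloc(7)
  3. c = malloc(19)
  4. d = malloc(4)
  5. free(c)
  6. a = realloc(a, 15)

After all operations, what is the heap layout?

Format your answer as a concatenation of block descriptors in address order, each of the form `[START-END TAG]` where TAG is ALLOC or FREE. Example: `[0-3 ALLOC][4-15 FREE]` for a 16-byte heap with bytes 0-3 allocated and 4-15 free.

Answer: [0-12 FREE][13-19 ALLOC][20-34 ALLOC][35-38 FREE][39-42 ALLOC][43-58 FREE]

Derivation:
Op 1: a = malloc(13) -> a = 0; heap: [0-12 ALLOC][13-58 FREE]
Op 2: b = malloc(7) -> b = 13; heap: [0-12 ALLOC][13-19 ALLOC][20-58 FREE]
Op 3: c = malloc(19) -> c = 20; heap: [0-12 ALLOC][13-19 ALLOC][20-38 ALLOC][39-58 FREE]
Op 4: d = malloc(4) -> d = 39; heap: [0-12 ALLOC][13-19 ALLOC][20-38 ALLOC][39-42 ALLOC][43-58 FREE]
Op 5: free(c) -> (freed c); heap: [0-12 ALLOC][13-19 ALLOC][20-38 FREE][39-42 ALLOC][43-58 FREE]
Op 6: a = realloc(a, 15) -> a = 20; heap: [0-12 FREE][13-19 ALLOC][20-34 ALLOC][35-38 FREE][39-42 ALLOC][43-58 FREE]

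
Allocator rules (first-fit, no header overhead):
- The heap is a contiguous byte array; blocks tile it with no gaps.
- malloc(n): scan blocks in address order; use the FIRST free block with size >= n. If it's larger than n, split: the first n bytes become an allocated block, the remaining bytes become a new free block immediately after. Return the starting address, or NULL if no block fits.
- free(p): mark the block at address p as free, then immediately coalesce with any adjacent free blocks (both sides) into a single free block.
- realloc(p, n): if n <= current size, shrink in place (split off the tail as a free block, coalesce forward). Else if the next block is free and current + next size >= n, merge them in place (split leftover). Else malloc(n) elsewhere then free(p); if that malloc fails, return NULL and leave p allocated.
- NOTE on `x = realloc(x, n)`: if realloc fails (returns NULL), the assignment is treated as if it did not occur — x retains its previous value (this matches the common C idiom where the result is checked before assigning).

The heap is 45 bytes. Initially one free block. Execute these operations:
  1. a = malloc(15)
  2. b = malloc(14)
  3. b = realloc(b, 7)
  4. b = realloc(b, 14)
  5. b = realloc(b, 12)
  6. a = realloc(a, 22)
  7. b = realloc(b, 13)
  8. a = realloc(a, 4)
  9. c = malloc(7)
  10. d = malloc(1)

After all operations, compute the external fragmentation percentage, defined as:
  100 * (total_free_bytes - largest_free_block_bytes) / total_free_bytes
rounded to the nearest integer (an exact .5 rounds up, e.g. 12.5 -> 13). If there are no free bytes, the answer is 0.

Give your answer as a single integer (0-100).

Op 1: a = malloc(15) -> a = 0; heap: [0-14 ALLOC][15-44 FREE]
Op 2: b = malloc(14) -> b = 15; heap: [0-14 ALLOC][15-28 ALLOC][29-44 FREE]
Op 3: b = realloc(b, 7) -> b = 15; heap: [0-14 ALLOC][15-21 ALLOC][22-44 FREE]
Op 4: b = realloc(b, 14) -> b = 15; heap: [0-14 ALLOC][15-28 ALLOC][29-44 FREE]
Op 5: b = realloc(b, 12) -> b = 15; heap: [0-14 ALLOC][15-26 ALLOC][27-44 FREE]
Op 6: a = realloc(a, 22) -> NULL (a unchanged); heap: [0-14 ALLOC][15-26 ALLOC][27-44 FREE]
Op 7: b = realloc(b, 13) -> b = 15; heap: [0-14 ALLOC][15-27 ALLOC][28-44 FREE]
Op 8: a = realloc(a, 4) -> a = 0; heap: [0-3 ALLOC][4-14 FREE][15-27 ALLOC][28-44 FREE]
Op 9: c = malloc(7) -> c = 4; heap: [0-3 ALLOC][4-10 ALLOC][11-14 FREE][15-27 ALLOC][28-44 FREE]
Op 10: d = malloc(1) -> d = 11; heap: [0-3 ALLOC][4-10 ALLOC][11-11 ALLOC][12-14 FREE][15-27 ALLOC][28-44 FREE]
Free blocks: [3 17] total_free=20 largest=17 -> 100*(20-17)/20 = 300/20 = 15

Answer: 15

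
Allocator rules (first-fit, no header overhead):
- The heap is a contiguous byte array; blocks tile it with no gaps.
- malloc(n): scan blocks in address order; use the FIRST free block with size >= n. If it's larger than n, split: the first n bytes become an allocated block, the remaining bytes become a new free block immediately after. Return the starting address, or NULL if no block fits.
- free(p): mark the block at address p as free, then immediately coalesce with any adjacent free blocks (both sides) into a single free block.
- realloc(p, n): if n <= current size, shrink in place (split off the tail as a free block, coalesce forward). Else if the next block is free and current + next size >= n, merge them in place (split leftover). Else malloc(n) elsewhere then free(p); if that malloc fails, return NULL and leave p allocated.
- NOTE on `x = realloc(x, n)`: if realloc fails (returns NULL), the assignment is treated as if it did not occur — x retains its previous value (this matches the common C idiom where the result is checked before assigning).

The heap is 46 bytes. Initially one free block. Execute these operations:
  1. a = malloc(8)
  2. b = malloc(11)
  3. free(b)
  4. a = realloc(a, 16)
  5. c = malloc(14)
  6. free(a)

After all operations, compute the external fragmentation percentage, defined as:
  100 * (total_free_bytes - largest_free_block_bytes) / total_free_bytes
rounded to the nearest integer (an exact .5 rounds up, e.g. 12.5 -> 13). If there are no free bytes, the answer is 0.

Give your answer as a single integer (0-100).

Op 1: a = malloc(8) -> a = 0; heap: [0-7 ALLOC][8-45 FREE]
Op 2: b = malloc(11) -> b = 8; heap: [0-7 ALLOC][8-18 ALLOC][19-45 FREE]
Op 3: free(b) -> (freed b); heap: [0-7 ALLOC][8-45 FREE]
Op 4: a = realloc(a, 16) -> a = 0; heap: [0-15 ALLOC][16-45 FREE]
Op 5: c = malloc(14) -> c = 16; heap: [0-15 ALLOC][16-29 ALLOC][30-45 FREE]
Op 6: free(a) -> (freed a); heap: [0-15 FREE][16-29 ALLOC][30-45 FREE]
Free blocks: [16 16] total_free=32 largest=16 -> 100*(32-16)/32 = 1600/32 = 50

Answer: 50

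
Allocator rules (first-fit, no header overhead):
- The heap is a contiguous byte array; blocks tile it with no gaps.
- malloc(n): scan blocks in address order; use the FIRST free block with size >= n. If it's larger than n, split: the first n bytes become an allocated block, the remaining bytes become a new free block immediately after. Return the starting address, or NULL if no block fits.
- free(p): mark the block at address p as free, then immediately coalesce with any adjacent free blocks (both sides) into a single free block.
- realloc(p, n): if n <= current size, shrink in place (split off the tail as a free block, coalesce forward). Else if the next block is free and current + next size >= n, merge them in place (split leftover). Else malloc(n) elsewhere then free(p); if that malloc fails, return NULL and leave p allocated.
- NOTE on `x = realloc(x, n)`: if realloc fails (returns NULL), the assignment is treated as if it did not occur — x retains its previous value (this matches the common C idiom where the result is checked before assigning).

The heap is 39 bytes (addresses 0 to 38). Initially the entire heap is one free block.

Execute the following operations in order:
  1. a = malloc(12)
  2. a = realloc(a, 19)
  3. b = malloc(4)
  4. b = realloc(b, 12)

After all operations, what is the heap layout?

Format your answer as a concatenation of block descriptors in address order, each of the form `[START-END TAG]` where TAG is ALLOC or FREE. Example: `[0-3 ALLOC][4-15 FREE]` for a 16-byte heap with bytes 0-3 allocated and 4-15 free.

Answer: [0-18 ALLOC][19-30 ALLOC][31-38 FREE]

Derivation:
Op 1: a = malloc(12) -> a = 0; heap: [0-11 ALLOC][12-38 FREE]
Op 2: a = realloc(a, 19) -> a = 0; heap: [0-18 ALLOC][19-38 FREE]
Op 3: b = malloc(4) -> b = 19; heap: [0-18 ALLOC][19-22 ALLOC][23-38 FREE]
Op 4: b = realloc(b, 12) -> b = 19; heap: [0-18 ALLOC][19-30 ALLOC][31-38 FREE]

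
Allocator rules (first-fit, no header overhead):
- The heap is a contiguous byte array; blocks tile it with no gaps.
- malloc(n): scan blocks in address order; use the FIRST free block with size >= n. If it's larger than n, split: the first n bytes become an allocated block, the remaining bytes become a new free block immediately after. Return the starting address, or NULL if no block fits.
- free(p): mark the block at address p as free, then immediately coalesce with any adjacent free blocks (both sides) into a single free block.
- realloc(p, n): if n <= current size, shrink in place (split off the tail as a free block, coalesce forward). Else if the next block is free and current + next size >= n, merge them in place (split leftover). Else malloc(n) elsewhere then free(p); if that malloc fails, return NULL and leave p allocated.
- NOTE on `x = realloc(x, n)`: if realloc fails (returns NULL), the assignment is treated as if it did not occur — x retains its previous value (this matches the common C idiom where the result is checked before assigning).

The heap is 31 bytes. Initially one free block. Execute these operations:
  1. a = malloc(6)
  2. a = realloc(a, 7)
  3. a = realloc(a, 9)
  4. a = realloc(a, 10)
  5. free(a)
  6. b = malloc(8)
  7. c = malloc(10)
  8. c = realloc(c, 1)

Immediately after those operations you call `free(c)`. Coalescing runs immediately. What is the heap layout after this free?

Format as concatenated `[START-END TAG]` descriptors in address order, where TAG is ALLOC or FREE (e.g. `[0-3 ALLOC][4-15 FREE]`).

Op 1: a = malloc(6) -> a = 0; heap: [0-5 ALLOC][6-30 FREE]
Op 2: a = realloc(a, 7) -> a = 0; heap: [0-6 ALLOC][7-30 FREE]
Op 3: a = realloc(a, 9) -> a = 0; heap: [0-8 ALLOC][9-30 FREE]
Op 4: a = realloc(a, 10) -> a = 0; heap: [0-9 ALLOC][10-30 FREE]
Op 5: free(a) -> (freed a); heap: [0-30 FREE]
Op 6: b = malloc(8) -> b = 0; heap: [0-7 ALLOC][8-30 FREE]
Op 7: c = malloc(10) -> c = 8; heap: [0-7 ALLOC][8-17 ALLOC][18-30 FREE]
Op 8: c = realloc(c, 1) -> c = 8; heap: [0-7 ALLOC][8-8 ALLOC][9-30 FREE]
free(c): c = 8 -> block [8-8 ALLOC]; mark free, coalesce with adjacent free neighbors -> [0-7 ALLOC][8-30 FREE]

Answer: [0-7 ALLOC][8-30 FREE]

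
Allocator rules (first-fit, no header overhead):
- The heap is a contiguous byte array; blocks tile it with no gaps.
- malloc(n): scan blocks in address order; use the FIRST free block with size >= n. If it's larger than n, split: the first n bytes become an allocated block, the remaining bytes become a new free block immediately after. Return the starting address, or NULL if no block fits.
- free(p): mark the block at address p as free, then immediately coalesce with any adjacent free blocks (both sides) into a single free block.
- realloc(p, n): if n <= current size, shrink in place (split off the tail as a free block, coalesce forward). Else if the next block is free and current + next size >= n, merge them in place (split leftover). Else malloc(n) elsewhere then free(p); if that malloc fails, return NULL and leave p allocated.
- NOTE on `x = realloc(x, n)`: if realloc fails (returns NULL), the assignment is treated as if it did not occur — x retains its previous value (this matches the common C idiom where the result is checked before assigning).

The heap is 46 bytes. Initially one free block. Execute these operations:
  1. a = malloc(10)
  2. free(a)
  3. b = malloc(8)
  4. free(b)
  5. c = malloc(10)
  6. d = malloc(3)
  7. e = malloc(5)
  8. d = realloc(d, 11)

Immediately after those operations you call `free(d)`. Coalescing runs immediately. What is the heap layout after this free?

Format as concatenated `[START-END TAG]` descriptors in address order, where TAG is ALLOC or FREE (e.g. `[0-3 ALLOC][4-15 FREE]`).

Op 1: a = malloc(10) -> a = 0; heap: [0-9 ALLOC][10-45 FREE]
Op 2: free(a) -> (freed a); heap: [0-45 FREE]
Op 3: b = malloc(8) -> b = 0; heap: [0-7 ALLOC][8-45 FREE]
Op 4: free(b) -> (freed b); heap: [0-45 FREE]
Op 5: c = malloc(10) -> c = 0; heap: [0-9 ALLOC][10-45 FREE]
Op 6: d = malloc(3) -> d = 10; heap: [0-9 ALLOC][10-12 ALLOC][13-45 FREE]
Op 7: e = malloc(5) -> e = 13; heap: [0-9 ALLOC][10-12 ALLOC][13-17 ALLOC][18-45 FREE]
Op 8: d = realloc(d, 11) -> d = 18; heap: [0-9 ALLOC][10-12 FREE][13-17 ALLOC][18-28 ALLOC][29-45 FREE]
free(d): d = 18 -> block [18-28 ALLOC]; mark free, coalesce with adjacent free neighbors -> [0-9 ALLOC][10-12 FREE][13-17 ALLOC][18-45 FREE]

Answer: [0-9 ALLOC][10-12 FREE][13-17 ALLOC][18-45 FREE]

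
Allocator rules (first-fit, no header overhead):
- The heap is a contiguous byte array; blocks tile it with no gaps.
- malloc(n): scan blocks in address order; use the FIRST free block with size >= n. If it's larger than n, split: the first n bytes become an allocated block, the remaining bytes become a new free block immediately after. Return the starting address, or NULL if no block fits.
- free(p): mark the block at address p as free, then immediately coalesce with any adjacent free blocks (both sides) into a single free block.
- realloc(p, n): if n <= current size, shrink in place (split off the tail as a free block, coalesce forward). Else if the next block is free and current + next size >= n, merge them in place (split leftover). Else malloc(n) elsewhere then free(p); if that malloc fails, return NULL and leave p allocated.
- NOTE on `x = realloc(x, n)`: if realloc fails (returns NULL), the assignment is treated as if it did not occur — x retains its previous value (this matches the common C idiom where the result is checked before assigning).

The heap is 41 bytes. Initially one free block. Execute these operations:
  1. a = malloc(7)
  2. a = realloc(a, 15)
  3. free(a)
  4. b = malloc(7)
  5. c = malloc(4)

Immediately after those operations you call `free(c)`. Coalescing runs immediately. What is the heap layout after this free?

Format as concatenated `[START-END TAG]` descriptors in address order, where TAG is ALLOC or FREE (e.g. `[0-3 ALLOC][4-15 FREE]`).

Op 1: a = malloc(7) -> a = 0; heap: [0-6 ALLOC][7-40 FREE]
Op 2: a = realloc(a, 15) -> a = 0; heap: [0-14 ALLOC][15-40 FREE]
Op 3: free(a) -> (freed a); heap: [0-40 FREE]
Op 4: b = malloc(7) -> b = 0; heap: [0-6 ALLOC][7-40 FREE]
Op 5: c = malloc(4) -> c = 7; heap: [0-6 ALLOC][7-10 ALLOC][11-40 FREE]
free(c): c = 7 -> block [7-10 ALLOC]; mark free, coalesce with adjacent free neighbors -> [0-6 ALLOC][7-40 FREE]

Answer: [0-6 ALLOC][7-40 FREE]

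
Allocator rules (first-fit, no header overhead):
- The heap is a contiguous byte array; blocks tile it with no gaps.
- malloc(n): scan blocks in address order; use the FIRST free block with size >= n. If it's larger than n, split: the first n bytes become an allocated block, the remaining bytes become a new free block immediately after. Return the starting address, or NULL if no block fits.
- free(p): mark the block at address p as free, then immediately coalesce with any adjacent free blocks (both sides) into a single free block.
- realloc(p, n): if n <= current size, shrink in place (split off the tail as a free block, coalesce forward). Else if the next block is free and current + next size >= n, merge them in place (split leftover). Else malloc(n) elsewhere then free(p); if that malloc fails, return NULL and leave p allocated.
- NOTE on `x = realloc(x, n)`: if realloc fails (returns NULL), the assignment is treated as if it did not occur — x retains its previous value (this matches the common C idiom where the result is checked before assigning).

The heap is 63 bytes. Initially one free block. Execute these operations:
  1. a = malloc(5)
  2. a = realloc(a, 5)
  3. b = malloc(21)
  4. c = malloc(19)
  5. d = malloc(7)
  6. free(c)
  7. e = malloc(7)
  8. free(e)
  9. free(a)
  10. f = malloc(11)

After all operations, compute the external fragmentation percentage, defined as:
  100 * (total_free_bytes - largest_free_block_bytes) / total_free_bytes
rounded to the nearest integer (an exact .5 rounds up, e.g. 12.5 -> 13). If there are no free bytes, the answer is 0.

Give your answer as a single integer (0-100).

Answer: 54

Derivation:
Op 1: a = malloc(5) -> a = 0; heap: [0-4 ALLOC][5-62 FREE]
Op 2: a = realloc(a, 5) -> a = 0; heap: [0-4 ALLOC][5-62 FREE]
Op 3: b = malloc(21) -> b = 5; heap: [0-4 ALLOC][5-25 ALLOC][26-62 FREE]
Op 4: c = malloc(19) -> c = 26; heap: [0-4 ALLOC][5-25 ALLOC][26-44 ALLOC][45-62 FREE]
Op 5: d = malloc(7) -> d = 45; heap: [0-4 ALLOC][5-25 ALLOC][26-44 ALLOC][45-51 ALLOC][52-62 FREE]
Op 6: free(c) -> (freed c); heap: [0-4 ALLOC][5-25 ALLOC][26-44 FREE][45-51 ALLOC][52-62 FREE]
Op 7: e = malloc(7) -> e = 26; heap: [0-4 ALLOC][5-25 ALLOC][26-32 ALLOC][33-44 FREE][45-51 ALLOC][52-62 FREE]
Op 8: free(e) -> (freed e); heap: [0-4 ALLOC][5-25 ALLOC][26-44 FREE][45-51 ALLOC][52-62 FREE]
Op 9: free(a) -> (freed a); heap: [0-4 FREE][5-25 ALLOC][26-44 FREE][45-51 ALLOC][52-62 FREE]
Op 10: f = malloc(11) -> f = 26; heap: [0-4 FREE][5-25 ALLOC][26-36 ALLOC][37-44 FREE][45-51 ALLOC][52-62 FREE]
Free blocks: [5 8 11] total_free=24 largest=11 -> 100*(24-11)/24 = 1300/24 ≈ 54.167 -> rounds to 54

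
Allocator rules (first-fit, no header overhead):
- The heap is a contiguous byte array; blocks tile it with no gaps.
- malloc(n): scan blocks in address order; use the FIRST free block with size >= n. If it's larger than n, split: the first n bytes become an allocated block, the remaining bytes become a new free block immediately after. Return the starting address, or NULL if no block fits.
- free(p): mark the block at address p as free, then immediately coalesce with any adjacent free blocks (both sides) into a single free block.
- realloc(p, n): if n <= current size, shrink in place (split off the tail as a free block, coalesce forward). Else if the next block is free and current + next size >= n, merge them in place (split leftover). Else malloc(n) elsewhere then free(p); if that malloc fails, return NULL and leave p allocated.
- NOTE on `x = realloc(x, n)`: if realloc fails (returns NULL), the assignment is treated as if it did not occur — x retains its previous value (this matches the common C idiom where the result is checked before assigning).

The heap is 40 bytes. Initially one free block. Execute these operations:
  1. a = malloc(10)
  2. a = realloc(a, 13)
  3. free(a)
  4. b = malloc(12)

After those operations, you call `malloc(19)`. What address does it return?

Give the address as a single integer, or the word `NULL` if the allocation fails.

Answer: 12

Derivation:
Op 1: a = malloc(10) -> a = 0; heap: [0-9 ALLOC][10-39 FREE]
Op 2: a = realloc(a, 13) -> a = 0; heap: [0-12 ALLOC][13-39 FREE]
Op 3: free(a) -> (freed a); heap: [0-39 FREE]
Op 4: b = malloc(12) -> b = 0; heap: [0-11 ALLOC][12-39 FREE]
malloc(19): first-fit scan over [0-11 ALLOC][12-39 FREE] -> 12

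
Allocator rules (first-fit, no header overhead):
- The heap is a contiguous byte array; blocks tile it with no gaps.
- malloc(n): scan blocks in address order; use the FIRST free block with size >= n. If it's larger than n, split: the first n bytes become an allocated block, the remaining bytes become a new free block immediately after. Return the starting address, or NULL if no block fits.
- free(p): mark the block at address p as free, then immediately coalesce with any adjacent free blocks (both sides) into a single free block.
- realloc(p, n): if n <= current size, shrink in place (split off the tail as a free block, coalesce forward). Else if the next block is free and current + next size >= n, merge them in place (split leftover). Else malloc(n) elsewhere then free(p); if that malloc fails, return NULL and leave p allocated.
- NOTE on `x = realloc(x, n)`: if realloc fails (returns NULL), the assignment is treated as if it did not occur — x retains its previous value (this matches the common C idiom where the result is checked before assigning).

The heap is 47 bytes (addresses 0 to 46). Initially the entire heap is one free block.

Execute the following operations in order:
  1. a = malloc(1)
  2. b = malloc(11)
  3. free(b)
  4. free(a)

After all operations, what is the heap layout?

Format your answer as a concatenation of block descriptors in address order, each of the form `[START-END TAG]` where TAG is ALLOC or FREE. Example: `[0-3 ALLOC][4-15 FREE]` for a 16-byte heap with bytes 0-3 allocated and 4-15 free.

Answer: [0-46 FREE]

Derivation:
Op 1: a = malloc(1) -> a = 0; heap: [0-0 ALLOC][1-46 FREE]
Op 2: b = malloc(11) -> b = 1; heap: [0-0 ALLOC][1-11 ALLOC][12-46 FREE]
Op 3: free(b) -> (freed b); heap: [0-0 ALLOC][1-46 FREE]
Op 4: free(a) -> (freed a); heap: [0-46 FREE]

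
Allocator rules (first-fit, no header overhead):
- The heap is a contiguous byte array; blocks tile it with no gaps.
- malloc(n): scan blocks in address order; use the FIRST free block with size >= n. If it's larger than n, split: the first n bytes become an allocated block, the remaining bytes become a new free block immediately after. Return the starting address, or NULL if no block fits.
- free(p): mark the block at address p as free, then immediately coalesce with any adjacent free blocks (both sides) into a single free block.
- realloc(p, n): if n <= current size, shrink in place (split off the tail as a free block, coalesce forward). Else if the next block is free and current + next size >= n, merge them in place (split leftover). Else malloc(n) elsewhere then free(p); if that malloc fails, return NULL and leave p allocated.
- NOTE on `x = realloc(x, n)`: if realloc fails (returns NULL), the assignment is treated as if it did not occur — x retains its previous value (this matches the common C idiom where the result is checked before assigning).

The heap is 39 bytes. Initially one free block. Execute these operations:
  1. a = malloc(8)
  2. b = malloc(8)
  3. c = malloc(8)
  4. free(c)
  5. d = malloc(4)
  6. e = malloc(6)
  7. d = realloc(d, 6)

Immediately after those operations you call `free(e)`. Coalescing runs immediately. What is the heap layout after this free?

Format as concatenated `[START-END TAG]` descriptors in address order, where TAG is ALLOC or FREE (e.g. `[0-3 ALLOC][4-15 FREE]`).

Answer: [0-7 ALLOC][8-15 ALLOC][16-25 FREE][26-31 ALLOC][32-38 FREE]

Derivation:
Op 1: a = malloc(8) -> a = 0; heap: [0-7 ALLOC][8-38 FREE]
Op 2: b = malloc(8) -> b = 8; heap: [0-7 ALLOC][8-15 ALLOC][16-38 FREE]
Op 3: c = malloc(8) -> c = 16; heap: [0-7 ALLOC][8-15 ALLOC][16-23 ALLOC][24-38 FREE]
Op 4: free(c) -> (freed c); heap: [0-7 ALLOC][8-15 ALLOC][16-38 FREE]
Op 5: d = malloc(4) -> d = 16; heap: [0-7 ALLOC][8-15 ALLOC][16-19 ALLOC][20-38 FREE]
Op 6: e = malloc(6) -> e = 20; heap: [0-7 ALLOC][8-15 ALLOC][16-19 ALLOC][20-25 ALLOC][26-38 FREE]
Op 7: d = realloc(d, 6) -> d = 26; heap: [0-7 ALLOC][8-15 ALLOC][16-19 FREE][20-25 ALLOC][26-31 ALLOC][32-38 FREE]
free(e): e = 20 -> block [20-25 ALLOC]; mark free, coalesce with adjacent free neighbors -> [0-7 ALLOC][8-15 ALLOC][16-25 FREE][26-31 ALLOC][32-38 FREE]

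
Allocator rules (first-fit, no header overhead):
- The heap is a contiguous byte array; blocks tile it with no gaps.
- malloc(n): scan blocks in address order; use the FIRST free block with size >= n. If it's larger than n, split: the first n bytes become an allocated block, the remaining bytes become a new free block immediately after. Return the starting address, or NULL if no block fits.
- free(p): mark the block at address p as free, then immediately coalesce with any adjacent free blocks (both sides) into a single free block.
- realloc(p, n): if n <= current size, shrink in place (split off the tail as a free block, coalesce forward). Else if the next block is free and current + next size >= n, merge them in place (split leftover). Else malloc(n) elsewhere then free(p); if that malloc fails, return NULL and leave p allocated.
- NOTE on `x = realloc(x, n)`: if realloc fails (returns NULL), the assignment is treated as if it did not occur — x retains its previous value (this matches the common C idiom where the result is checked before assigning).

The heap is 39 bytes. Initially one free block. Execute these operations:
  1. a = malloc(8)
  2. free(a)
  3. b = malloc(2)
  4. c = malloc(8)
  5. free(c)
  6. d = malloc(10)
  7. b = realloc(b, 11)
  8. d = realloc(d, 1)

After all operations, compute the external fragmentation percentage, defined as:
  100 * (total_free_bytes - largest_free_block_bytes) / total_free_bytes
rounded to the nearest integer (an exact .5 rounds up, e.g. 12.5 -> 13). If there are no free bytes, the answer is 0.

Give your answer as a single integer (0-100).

Op 1: a = malloc(8) -> a = 0; heap: [0-7 ALLOC][8-38 FREE]
Op 2: free(a) -> (freed a); heap: [0-38 FREE]
Op 3: b = malloc(2) -> b = 0; heap: [0-1 ALLOC][2-38 FREE]
Op 4: c = malloc(8) -> c = 2; heap: [0-1 ALLOC][2-9 ALLOC][10-38 FREE]
Op 5: free(c) -> (freed c); heap: [0-1 ALLOC][2-38 FREE]
Op 6: d = malloc(10) -> d = 2; heap: [0-1 ALLOC][2-11 ALLOC][12-38 FREE]
Op 7: b = realloc(b, 11) -> b = 12; heap: [0-1 FREE][2-11 ALLOC][12-22 ALLOC][23-38 FREE]
Op 8: d = realloc(d, 1) -> d = 2; heap: [0-1 FREE][2-2 ALLOC][3-11 FREE][12-22 ALLOC][23-38 FREE]
Free blocks: [2 9 16] total_free=27 largest=16 -> 100*(27-16)/27 = 1100/27 ≈ 40.741 -> rounds to 41

Answer: 41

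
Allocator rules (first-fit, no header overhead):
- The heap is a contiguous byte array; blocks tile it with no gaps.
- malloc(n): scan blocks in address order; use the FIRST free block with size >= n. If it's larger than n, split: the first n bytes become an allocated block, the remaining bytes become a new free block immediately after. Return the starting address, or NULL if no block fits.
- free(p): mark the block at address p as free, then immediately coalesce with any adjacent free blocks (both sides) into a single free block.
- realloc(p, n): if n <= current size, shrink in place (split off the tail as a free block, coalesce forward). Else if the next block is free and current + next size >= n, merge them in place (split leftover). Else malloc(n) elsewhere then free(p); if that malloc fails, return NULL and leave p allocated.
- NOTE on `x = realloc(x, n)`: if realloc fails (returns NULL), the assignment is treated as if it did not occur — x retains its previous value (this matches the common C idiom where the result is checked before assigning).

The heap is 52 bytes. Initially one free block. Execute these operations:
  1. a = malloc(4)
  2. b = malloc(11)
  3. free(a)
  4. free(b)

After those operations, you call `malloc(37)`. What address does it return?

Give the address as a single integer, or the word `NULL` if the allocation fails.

Answer: 0

Derivation:
Op 1: a = malloc(4) -> a = 0; heap: [0-3 ALLOC][4-51 FREE]
Op 2: b = malloc(11) -> b = 4; heap: [0-3 ALLOC][4-14 ALLOC][15-51 FREE]
Op 3: free(a) -> (freed a); heap: [0-3 FREE][4-14 ALLOC][15-51 FREE]
Op 4: free(b) -> (freed b); heap: [0-51 FREE]
malloc(37): first-fit scan over [0-51 FREE] -> 0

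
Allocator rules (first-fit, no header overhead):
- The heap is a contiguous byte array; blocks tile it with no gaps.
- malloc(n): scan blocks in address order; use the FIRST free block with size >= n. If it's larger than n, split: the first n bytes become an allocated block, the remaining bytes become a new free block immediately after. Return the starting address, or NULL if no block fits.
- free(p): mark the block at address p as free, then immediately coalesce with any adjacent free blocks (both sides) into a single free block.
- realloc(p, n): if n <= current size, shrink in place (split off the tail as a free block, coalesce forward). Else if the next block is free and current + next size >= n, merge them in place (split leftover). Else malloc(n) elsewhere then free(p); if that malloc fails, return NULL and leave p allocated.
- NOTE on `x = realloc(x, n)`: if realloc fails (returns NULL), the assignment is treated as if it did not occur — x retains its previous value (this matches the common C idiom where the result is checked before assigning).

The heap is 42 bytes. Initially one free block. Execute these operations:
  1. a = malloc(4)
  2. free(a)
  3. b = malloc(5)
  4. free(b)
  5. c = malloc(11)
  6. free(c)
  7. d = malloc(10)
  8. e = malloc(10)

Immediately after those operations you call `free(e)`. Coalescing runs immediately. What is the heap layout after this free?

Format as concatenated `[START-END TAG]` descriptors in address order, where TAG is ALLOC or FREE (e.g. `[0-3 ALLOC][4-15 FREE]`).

Op 1: a = malloc(4) -> a = 0; heap: [0-3 ALLOC][4-41 FREE]
Op 2: free(a) -> (freed a); heap: [0-41 FREE]
Op 3: b = malloc(5) -> b = 0; heap: [0-4 ALLOC][5-41 FREE]
Op 4: free(b) -> (freed b); heap: [0-41 FREE]
Op 5: c = malloc(11) -> c = 0; heap: [0-10 ALLOC][11-41 FREE]
Op 6: free(c) -> (freed c); heap: [0-41 FREE]
Op 7: d = malloc(10) -> d = 0; heap: [0-9 ALLOC][10-41 FREE]
Op 8: e = malloc(10) -> e = 10; heap: [0-9 ALLOC][10-19 ALLOC][20-41 FREE]
free(e): e = 10 -> block [10-19 ALLOC]; mark free, coalesce with adjacent free neighbors -> [0-9 ALLOC][10-41 FREE]

Answer: [0-9 ALLOC][10-41 FREE]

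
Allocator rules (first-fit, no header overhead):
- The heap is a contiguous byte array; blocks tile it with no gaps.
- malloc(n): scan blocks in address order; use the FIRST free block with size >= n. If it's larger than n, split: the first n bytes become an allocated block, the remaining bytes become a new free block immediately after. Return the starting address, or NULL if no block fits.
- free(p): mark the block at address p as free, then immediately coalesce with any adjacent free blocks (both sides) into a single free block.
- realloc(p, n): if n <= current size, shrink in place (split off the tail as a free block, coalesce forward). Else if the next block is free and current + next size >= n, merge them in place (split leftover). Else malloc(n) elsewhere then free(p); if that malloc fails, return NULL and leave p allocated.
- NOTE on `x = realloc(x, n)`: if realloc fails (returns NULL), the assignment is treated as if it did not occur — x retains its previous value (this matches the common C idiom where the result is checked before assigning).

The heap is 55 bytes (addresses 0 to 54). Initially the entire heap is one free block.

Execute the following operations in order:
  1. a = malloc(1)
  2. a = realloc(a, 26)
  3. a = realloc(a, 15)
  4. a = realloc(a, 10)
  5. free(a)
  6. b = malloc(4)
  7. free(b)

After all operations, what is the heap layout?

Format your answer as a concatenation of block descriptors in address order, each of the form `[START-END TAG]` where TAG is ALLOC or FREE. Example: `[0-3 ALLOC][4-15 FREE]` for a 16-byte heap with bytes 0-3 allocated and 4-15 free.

Answer: [0-54 FREE]

Derivation:
Op 1: a = malloc(1) -> a = 0; heap: [0-0 ALLOC][1-54 FREE]
Op 2: a = realloc(a, 26) -> a = 0; heap: [0-25 ALLOC][26-54 FREE]
Op 3: a = realloc(a, 15) -> a = 0; heap: [0-14 ALLOC][15-54 FREE]
Op 4: a = realloc(a, 10) -> a = 0; heap: [0-9 ALLOC][10-54 FREE]
Op 5: free(a) -> (freed a); heap: [0-54 FREE]
Op 6: b = malloc(4) -> b = 0; heap: [0-3 ALLOC][4-54 FREE]
Op 7: free(b) -> (freed b); heap: [0-54 FREE]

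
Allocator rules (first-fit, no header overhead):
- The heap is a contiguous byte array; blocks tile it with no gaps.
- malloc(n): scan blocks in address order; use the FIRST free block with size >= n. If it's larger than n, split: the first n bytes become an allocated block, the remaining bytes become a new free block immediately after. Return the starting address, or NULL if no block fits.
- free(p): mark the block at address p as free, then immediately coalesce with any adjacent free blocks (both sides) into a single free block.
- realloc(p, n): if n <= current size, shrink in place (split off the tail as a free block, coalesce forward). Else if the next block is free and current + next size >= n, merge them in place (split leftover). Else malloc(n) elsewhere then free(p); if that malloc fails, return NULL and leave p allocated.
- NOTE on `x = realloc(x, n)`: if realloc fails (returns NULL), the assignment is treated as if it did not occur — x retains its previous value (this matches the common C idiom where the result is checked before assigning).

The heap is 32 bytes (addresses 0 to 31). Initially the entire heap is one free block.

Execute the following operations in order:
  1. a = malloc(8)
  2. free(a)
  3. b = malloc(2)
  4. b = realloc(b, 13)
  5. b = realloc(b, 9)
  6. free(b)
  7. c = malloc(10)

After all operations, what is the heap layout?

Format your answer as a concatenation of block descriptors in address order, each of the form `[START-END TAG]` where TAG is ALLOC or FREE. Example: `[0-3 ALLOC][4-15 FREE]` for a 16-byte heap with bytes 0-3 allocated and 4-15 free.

Op 1: a = malloc(8) -> a = 0; heap: [0-7 ALLOC][8-31 FREE]
Op 2: free(a) -> (freed a); heap: [0-31 FREE]
Op 3: b = malloc(2) -> b = 0; heap: [0-1 ALLOC][2-31 FREE]
Op 4: b = realloc(b, 13) -> b = 0; heap: [0-12 ALLOC][13-31 FREE]
Op 5: b = realloc(b, 9) -> b = 0; heap: [0-8 ALLOC][9-31 FREE]
Op 6: free(b) -> (freed b); heap: [0-31 FREE]
Op 7: c = malloc(10) -> c = 0; heap: [0-9 ALLOC][10-31 FREE]

Answer: [0-9 ALLOC][10-31 FREE]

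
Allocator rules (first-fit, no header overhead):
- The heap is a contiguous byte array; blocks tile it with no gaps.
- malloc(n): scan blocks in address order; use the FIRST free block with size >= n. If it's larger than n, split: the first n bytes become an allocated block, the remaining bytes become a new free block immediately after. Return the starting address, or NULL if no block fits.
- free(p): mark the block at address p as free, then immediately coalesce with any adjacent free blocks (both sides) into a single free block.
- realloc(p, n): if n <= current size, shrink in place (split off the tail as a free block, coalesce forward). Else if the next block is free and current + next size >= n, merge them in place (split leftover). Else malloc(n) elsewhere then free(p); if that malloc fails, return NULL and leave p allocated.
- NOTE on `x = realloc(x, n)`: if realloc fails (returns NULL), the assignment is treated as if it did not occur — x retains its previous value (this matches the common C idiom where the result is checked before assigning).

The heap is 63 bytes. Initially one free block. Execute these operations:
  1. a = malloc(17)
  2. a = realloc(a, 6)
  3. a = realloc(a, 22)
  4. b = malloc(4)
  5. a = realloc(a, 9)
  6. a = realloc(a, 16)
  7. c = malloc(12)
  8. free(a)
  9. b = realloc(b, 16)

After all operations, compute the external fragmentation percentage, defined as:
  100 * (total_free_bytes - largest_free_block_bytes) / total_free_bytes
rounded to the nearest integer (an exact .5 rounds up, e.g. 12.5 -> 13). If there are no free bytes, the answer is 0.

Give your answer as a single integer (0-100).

Answer: 29

Derivation:
Op 1: a = malloc(17) -> a = 0; heap: [0-16 ALLOC][17-62 FREE]
Op 2: a = realloc(a, 6) -> a = 0; heap: [0-5 ALLOC][6-62 FREE]
Op 3: a = realloc(a, 22) -> a = 0; heap: [0-21 ALLOC][22-62 FREE]
Op 4: b = malloc(4) -> b = 22; heap: [0-21 ALLOC][22-25 ALLOC][26-62 FREE]
Op 5: a = realloc(a, 9) -> a = 0; heap: [0-8 ALLOC][9-21 FREE][22-25 ALLOC][26-62 FREE]
Op 6: a = realloc(a, 16) -> a = 0; heap: [0-15 ALLOC][16-21 FREE][22-25 ALLOC][26-62 FREE]
Op 7: c = malloc(12) -> c = 26; heap: [0-15 ALLOC][16-21 FREE][22-25 ALLOC][26-37 ALLOC][38-62 FREE]
Op 8: free(a) -> (freed a); heap: [0-21 FREE][22-25 ALLOC][26-37 ALLOC][38-62 FREE]
Op 9: b = realloc(b, 16) -> b = 0; heap: [0-15 ALLOC][16-25 FREE][26-37 ALLOC][38-62 FREE]
Free blocks: [10 25] total_free=35 largest=25 -> 100*(35-25)/35 = 1000/35 ≈ 28.571 -> rounds to 29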